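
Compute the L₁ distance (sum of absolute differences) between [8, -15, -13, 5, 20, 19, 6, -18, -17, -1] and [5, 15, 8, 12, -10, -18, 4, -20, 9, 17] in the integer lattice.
176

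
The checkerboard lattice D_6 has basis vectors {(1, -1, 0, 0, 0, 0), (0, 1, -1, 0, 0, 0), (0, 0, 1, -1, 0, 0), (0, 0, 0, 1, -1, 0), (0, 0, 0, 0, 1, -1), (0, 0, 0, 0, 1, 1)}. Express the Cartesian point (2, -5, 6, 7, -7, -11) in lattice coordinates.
2b₁ - 3b₂ + 3b₃ + 10b₄ + 7b₅ - 4b₆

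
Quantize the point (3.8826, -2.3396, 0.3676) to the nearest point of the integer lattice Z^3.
(4, -2, 0)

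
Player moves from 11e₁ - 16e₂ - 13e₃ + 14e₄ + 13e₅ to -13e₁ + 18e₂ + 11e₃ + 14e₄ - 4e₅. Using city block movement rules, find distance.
99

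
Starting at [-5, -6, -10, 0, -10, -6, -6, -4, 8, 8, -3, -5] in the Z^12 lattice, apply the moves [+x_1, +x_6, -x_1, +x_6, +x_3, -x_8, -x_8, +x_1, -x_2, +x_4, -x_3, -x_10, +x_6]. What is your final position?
(-4, -7, -10, 1, -10, -3, -6, -6, 8, 7, -3, -5)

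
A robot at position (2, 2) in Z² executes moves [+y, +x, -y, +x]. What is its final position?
(4, 2)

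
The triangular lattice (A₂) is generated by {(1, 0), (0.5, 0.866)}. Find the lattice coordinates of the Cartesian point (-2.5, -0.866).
-2b₁ - b₂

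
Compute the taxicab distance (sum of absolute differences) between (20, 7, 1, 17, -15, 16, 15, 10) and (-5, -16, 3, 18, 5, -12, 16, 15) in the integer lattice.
105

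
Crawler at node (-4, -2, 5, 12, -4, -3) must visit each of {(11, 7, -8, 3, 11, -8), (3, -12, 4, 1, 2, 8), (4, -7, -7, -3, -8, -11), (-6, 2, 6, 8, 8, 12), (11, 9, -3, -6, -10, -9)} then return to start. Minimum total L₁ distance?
268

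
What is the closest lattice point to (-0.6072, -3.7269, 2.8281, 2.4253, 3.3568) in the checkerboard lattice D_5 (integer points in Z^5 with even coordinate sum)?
(-1, -4, 3, 3, 3)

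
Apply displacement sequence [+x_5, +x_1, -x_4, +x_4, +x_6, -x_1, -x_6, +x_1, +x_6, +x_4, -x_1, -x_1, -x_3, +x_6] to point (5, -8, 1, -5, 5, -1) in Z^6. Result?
(4, -8, 0, -4, 6, 1)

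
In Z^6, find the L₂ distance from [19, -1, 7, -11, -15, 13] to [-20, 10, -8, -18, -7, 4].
45.3982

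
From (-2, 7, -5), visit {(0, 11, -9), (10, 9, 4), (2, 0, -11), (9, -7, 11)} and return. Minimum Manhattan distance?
108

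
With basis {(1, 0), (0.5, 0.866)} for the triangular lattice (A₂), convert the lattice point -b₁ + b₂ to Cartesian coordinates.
(-0.5, 0.866)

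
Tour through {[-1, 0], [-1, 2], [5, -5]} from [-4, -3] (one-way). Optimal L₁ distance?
21
(one optimal route: (-4, -3) → (-1, 0) → (-1, 2) → (5, -5))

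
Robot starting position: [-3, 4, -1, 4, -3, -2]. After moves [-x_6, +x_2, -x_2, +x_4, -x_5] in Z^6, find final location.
(-3, 4, -1, 5, -4, -3)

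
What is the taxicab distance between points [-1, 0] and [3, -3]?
7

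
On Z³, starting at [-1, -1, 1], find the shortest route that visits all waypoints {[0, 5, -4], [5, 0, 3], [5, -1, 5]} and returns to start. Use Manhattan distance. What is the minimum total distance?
42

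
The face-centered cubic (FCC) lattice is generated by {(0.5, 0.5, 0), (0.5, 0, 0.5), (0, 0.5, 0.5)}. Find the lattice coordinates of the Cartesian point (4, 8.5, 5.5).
7b₁ + b₂ + 10b₃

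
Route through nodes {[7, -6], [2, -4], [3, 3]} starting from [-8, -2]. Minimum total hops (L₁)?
31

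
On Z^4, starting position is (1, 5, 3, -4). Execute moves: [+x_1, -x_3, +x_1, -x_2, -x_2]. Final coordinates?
(3, 3, 2, -4)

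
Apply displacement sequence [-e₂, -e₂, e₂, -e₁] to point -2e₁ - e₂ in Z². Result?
(-3, -2)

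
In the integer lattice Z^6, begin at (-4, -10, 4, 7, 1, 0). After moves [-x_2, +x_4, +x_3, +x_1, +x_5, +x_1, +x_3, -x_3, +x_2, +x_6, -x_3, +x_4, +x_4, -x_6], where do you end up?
(-2, -10, 4, 10, 2, 0)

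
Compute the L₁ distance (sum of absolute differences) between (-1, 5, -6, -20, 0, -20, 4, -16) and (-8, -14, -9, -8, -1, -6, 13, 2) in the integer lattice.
83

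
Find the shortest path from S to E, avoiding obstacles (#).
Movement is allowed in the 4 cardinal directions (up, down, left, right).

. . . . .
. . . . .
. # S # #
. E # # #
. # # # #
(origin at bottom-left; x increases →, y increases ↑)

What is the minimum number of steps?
6
(one shortest path: (2, 2) → (2, 3) → (1, 3) → (0, 3) → (0, 2) → (0, 1) → (1, 1))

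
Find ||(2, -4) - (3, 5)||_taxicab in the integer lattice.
10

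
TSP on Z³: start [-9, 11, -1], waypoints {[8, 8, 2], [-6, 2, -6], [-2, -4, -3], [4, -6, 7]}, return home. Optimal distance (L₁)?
94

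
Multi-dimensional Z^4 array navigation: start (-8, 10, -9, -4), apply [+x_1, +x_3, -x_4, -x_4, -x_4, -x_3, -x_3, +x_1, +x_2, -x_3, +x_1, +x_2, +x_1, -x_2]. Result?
(-4, 11, -11, -7)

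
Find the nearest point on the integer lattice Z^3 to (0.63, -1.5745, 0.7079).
(1, -2, 1)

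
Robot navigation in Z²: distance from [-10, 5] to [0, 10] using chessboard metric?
10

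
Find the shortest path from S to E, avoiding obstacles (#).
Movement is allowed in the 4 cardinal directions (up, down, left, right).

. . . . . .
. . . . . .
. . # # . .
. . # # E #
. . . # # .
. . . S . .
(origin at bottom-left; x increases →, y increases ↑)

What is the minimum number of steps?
11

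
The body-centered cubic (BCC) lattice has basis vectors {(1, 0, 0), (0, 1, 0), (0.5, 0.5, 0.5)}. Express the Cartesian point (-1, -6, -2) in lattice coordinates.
b₁ - 4b₂ - 4b₃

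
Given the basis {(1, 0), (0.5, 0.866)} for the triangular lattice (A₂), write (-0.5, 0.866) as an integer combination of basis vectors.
-b₁ + b₂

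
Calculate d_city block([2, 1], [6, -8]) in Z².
13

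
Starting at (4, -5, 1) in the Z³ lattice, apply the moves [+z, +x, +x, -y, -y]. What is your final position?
(6, -7, 2)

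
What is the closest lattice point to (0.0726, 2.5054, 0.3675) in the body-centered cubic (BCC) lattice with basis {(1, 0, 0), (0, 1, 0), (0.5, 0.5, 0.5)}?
(0.5, 2.5, 0.5)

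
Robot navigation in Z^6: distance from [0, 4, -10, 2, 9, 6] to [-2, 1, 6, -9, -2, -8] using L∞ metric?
16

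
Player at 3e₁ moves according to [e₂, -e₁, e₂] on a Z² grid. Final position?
(2, 2)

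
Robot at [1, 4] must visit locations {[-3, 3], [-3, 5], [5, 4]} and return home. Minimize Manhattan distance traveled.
20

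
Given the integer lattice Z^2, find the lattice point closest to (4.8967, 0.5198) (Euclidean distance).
(5, 1)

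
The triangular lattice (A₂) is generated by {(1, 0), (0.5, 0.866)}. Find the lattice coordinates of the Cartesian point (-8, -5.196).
-5b₁ - 6b₂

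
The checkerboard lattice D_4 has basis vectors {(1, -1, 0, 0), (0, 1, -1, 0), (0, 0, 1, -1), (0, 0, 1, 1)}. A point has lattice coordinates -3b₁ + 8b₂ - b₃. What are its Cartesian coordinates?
(-3, 11, -9, 1)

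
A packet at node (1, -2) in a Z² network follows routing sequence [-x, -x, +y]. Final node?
(-1, -1)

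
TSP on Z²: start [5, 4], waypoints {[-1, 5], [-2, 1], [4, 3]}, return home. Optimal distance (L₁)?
22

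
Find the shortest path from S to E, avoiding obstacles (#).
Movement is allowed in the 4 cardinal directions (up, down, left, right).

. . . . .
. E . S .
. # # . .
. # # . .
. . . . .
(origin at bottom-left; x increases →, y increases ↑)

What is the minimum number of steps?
2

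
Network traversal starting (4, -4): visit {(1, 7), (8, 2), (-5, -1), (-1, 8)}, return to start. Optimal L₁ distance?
50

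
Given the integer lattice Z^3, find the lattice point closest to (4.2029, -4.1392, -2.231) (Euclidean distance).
(4, -4, -2)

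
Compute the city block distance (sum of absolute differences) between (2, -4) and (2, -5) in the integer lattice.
1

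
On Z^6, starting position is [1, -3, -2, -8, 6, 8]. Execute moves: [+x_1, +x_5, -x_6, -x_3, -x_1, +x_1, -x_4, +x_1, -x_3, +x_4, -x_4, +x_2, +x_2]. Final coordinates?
(3, -1, -4, -9, 7, 7)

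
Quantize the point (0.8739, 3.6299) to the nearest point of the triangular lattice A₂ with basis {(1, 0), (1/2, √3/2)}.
(1, 3.464)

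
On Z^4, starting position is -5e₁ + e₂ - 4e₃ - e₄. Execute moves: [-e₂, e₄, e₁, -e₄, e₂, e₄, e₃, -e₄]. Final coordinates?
(-4, 1, -3, -1)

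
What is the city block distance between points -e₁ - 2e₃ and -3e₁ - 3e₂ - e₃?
6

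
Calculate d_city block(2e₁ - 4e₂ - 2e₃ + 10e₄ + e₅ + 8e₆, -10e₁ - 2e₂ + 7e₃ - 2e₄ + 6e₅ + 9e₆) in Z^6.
41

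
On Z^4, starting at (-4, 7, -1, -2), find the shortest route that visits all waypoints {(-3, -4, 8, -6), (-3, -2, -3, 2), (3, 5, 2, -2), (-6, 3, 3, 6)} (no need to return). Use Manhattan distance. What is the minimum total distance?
71
(one optimal route: (-4, 7, -1, -2) → (3, 5, 2, -2) → (-6, 3, 3, 6) → (-3, -2, -3, 2) → (-3, -4, 8, -6))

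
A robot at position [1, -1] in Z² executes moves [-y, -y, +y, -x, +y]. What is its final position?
(0, -1)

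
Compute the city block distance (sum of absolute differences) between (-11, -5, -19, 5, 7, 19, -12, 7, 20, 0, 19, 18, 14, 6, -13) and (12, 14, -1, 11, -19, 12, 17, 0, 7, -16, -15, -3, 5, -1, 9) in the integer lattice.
257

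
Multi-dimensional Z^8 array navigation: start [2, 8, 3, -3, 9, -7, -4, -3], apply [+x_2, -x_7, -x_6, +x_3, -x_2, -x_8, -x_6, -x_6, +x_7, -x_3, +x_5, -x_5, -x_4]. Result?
(2, 8, 3, -4, 9, -10, -4, -4)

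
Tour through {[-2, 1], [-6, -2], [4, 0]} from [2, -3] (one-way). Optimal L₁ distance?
19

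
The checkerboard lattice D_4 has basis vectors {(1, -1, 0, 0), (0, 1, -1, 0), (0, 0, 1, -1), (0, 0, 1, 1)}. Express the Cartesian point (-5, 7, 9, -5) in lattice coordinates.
-5b₁ + 2b₂ + 8b₃ + 3b₄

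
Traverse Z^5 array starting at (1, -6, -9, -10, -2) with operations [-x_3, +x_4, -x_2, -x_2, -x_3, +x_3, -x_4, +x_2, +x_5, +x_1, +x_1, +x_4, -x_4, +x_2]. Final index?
(3, -6, -10, -10, -1)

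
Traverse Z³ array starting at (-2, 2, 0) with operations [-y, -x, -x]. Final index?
(-4, 1, 0)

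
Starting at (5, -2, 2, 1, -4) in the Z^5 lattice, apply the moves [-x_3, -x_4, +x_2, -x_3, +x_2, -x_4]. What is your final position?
(5, 0, 0, -1, -4)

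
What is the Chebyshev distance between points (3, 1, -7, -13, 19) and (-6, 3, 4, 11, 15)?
24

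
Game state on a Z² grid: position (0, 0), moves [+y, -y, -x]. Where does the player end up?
(-1, 0)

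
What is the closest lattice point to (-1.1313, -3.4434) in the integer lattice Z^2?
(-1, -3)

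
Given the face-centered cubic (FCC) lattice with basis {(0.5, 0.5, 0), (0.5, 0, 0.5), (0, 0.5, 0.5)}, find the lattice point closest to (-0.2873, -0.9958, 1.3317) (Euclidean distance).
(-0.5, -1, 1.5)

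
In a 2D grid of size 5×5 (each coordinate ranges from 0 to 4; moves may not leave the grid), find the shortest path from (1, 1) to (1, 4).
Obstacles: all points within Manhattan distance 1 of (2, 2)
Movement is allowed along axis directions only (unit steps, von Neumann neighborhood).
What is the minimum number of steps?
5
(one shortest path: (1, 1) → (0, 1) → (0, 2) → (0, 3) → (1, 3) → (1, 4))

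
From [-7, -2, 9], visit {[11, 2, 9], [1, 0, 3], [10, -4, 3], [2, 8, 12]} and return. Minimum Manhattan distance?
82
(one optimal route: (-7, -2, 9) → (1, 0, 3) → (10, -4, 3) → (11, 2, 9) → (2, 8, 12) → (-7, -2, 9))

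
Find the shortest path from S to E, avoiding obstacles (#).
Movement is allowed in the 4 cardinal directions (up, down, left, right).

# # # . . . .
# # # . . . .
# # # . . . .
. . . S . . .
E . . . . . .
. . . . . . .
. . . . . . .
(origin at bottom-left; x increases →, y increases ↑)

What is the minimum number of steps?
4
(one shortest path: (3, 3) → (2, 3) → (1, 3) → (0, 3) → (0, 2))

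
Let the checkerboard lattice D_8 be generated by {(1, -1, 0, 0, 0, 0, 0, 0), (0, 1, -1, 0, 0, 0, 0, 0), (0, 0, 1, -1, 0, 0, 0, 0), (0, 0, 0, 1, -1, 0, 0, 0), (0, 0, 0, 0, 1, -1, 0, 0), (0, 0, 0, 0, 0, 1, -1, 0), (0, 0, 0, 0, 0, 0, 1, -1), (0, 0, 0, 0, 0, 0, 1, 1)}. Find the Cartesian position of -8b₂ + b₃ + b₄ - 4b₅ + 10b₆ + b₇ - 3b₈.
(0, -8, 9, 0, -5, 14, -12, -4)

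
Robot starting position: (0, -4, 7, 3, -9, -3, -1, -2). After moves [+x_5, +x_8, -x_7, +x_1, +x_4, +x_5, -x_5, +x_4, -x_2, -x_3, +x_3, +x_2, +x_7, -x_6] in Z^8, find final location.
(1, -4, 7, 5, -8, -4, -1, -1)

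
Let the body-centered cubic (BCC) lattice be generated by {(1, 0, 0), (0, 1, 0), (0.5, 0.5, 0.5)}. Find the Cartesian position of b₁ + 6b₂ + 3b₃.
(2.5, 7.5, 1.5)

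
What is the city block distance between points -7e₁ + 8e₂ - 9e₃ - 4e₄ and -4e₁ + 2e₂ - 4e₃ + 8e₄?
26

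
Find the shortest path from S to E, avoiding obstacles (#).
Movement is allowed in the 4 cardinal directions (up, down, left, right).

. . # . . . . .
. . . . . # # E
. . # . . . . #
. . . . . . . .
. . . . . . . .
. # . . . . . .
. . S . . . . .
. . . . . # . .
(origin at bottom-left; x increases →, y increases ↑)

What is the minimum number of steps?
12
(one shortest path: (2, 1) → (3, 1) → (4, 1) → (4, 2) → (4, 3) → (4, 4) → (4, 5) → (4, 6) → (4, 7) → (5, 7) → (6, 7) → (7, 7) → (7, 6))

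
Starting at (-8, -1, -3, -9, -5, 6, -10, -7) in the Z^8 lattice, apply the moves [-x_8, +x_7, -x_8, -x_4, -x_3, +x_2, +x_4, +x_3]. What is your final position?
(-8, 0, -3, -9, -5, 6, -9, -9)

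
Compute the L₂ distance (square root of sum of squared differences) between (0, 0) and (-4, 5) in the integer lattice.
6.40312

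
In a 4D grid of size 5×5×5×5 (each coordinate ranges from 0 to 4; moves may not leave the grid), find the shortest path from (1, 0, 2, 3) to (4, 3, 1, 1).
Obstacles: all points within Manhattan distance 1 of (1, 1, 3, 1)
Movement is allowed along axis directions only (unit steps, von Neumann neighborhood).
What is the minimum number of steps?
9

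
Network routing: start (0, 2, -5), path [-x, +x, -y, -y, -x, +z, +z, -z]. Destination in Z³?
(-1, 0, -4)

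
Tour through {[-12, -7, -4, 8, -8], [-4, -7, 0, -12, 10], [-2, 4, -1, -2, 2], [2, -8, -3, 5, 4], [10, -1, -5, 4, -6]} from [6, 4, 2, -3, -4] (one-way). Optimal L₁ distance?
146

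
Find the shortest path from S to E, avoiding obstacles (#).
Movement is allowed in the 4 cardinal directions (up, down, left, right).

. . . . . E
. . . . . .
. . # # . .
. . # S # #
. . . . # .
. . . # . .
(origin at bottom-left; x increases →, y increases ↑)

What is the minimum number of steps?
11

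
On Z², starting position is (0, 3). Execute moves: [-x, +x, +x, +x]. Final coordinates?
(2, 3)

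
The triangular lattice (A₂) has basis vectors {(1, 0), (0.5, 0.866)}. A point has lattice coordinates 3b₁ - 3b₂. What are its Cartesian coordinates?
(1.5, -2.598)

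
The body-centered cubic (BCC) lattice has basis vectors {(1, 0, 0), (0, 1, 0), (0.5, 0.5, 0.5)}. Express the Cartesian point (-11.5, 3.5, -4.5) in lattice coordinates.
-7b₁ + 8b₂ - 9b₃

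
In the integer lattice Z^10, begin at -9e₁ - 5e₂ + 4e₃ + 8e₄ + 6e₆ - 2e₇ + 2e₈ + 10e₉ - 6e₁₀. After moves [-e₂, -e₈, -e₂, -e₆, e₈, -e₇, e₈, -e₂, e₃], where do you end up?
(-9, -8, 5, 8, 0, 5, -3, 3, 10, -6)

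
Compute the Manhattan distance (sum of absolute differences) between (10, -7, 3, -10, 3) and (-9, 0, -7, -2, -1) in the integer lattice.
48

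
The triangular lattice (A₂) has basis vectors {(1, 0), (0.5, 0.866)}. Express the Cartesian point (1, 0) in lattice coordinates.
b₁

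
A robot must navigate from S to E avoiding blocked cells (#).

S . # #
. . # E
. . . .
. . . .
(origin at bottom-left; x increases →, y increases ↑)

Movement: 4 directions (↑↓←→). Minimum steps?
6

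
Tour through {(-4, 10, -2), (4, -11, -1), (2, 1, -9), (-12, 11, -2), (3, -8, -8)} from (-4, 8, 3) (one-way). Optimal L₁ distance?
69
(one optimal route: (-4, 8, 3) → (-4, 10, -2) → (-12, 11, -2) → (2, 1, -9) → (3, -8, -8) → (4, -11, -1))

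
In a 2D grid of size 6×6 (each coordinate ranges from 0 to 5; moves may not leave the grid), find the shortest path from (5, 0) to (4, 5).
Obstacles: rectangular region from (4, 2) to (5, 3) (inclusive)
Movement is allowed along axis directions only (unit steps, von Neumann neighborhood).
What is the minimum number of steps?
8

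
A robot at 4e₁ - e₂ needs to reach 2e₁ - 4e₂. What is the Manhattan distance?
5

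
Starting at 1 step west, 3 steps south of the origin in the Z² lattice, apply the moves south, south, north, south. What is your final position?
(-1, -5)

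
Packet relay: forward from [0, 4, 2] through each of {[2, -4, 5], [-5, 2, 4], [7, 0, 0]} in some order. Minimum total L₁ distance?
37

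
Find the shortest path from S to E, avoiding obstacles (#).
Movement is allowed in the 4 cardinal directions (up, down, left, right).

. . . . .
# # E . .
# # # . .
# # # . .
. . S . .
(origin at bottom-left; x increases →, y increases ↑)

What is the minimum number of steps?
5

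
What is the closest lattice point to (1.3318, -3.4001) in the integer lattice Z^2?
(1, -3)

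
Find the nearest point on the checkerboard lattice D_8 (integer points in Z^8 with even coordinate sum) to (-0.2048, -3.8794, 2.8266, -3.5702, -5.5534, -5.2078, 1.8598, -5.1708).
(0, -4, 3, -4, -5, -5, 2, -5)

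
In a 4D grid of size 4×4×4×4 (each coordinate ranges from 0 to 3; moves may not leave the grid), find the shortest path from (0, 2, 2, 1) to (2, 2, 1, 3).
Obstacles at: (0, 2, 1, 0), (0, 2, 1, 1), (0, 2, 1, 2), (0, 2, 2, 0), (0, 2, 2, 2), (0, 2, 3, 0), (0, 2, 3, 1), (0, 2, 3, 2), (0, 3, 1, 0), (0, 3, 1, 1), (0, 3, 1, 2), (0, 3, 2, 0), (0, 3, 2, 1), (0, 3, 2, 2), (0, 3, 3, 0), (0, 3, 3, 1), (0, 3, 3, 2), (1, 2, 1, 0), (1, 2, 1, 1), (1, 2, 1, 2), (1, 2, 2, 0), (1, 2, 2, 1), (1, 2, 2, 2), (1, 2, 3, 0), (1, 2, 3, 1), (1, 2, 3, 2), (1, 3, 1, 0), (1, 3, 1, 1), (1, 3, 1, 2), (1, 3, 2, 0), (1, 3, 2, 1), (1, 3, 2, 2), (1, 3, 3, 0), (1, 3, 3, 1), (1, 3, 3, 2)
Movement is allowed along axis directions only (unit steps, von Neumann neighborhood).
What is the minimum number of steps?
7
(one shortest path: (0, 2, 2, 1) → (0, 1, 2, 1) → (1, 1, 2, 1) → (2, 1, 2, 1) → (2, 2, 2, 1) → (2, 2, 1, 1) → (2, 2, 1, 2) → (2, 2, 1, 3))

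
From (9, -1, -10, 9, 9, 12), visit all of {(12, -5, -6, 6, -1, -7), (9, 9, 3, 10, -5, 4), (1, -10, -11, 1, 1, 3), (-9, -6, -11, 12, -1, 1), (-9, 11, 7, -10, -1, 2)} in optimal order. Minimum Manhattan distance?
208
(one optimal route: (9, -1, -10, 9, 9, 12) → (1, -10, -11, 1, 1, 3) → (-9, -6, -11, 12, -1, 1) → (12, -5, -6, 6, -1, -7) → (9, 9, 3, 10, -5, 4) → (-9, 11, 7, -10, -1, 2))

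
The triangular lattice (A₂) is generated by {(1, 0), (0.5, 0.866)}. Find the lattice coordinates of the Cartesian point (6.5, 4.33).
4b₁ + 5b₂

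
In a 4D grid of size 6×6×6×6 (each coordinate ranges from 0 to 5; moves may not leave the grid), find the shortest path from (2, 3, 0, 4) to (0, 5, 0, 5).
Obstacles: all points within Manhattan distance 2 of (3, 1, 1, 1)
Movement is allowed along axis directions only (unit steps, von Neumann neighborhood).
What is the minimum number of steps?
5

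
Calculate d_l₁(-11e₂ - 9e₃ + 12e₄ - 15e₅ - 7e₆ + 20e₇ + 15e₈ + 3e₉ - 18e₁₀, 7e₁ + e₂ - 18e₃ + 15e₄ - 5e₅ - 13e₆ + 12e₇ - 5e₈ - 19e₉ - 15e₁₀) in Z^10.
100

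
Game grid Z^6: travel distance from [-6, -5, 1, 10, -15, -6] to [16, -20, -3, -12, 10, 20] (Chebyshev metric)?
26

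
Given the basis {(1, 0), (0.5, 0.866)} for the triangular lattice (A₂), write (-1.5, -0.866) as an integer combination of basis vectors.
-b₁ - b₂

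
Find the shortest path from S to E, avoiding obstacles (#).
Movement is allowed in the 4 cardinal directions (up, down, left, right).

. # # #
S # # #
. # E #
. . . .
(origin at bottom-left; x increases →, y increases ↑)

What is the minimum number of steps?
5
(one shortest path: (0, 2) → (0, 1) → (0, 0) → (1, 0) → (2, 0) → (2, 1))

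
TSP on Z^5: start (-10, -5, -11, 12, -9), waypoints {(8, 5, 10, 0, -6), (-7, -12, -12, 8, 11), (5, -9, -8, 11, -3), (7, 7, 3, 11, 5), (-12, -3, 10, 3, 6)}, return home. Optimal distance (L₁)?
222
(one optimal route: (-10, -5, -11, 12, -9) → (-7, -12, -12, 8, 11) → (-12, -3, 10, 3, 6) → (8, 5, 10, 0, -6) → (7, 7, 3, 11, 5) → (5, -9, -8, 11, -3) → (-10, -5, -11, 12, -9))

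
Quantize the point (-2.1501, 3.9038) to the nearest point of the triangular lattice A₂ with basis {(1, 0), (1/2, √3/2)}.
(-2, 3.464)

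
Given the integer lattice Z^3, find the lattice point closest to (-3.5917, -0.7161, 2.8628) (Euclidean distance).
(-4, -1, 3)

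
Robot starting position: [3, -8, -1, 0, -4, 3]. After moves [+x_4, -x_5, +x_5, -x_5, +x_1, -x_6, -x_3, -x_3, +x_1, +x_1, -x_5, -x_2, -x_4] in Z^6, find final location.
(6, -9, -3, 0, -6, 2)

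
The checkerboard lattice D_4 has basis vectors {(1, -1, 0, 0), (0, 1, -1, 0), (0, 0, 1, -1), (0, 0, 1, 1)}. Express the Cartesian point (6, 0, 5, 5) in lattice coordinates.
6b₁ + 6b₂ + 3b₃ + 8b₄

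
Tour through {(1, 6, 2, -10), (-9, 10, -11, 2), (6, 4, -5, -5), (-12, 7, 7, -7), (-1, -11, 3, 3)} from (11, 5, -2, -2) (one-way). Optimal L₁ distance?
130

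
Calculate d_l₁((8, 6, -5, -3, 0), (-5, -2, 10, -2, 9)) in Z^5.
46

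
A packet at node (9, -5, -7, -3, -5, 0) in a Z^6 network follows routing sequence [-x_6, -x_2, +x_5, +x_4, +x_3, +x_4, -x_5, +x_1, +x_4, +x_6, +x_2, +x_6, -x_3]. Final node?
(10, -5, -7, 0, -5, 1)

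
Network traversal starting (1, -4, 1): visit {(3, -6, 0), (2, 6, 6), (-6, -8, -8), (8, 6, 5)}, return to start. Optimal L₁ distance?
84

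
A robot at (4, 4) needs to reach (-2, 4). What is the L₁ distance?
6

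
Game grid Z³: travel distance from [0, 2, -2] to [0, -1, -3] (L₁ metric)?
4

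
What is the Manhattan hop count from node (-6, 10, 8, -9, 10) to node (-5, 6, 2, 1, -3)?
34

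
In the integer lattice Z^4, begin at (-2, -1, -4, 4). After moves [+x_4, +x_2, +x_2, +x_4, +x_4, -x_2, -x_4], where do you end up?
(-2, 0, -4, 6)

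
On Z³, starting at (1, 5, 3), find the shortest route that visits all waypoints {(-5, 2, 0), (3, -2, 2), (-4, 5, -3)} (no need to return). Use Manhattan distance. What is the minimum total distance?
31
(one optimal route: (1, 5, 3) → (3, -2, 2) → (-5, 2, 0) → (-4, 5, -3))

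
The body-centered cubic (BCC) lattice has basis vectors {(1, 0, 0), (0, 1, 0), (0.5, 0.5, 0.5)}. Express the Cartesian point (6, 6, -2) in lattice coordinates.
8b₁ + 8b₂ - 4b₃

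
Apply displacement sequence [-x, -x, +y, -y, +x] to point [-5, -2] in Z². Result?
(-6, -2)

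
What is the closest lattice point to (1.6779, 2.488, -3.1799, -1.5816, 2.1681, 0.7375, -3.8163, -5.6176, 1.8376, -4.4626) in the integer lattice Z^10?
(2, 2, -3, -2, 2, 1, -4, -6, 2, -4)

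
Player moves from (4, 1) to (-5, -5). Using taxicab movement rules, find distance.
15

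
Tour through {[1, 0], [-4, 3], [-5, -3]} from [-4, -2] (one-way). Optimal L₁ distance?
17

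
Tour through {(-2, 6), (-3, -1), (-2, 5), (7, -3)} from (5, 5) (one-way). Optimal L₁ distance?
28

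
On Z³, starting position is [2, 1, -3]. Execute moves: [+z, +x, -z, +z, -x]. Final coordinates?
(2, 1, -2)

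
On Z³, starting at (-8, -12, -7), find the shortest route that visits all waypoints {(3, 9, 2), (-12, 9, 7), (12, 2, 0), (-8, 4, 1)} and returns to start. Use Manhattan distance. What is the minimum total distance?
118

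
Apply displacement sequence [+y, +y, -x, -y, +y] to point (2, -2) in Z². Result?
(1, 0)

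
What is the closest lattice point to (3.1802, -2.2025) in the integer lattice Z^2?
(3, -2)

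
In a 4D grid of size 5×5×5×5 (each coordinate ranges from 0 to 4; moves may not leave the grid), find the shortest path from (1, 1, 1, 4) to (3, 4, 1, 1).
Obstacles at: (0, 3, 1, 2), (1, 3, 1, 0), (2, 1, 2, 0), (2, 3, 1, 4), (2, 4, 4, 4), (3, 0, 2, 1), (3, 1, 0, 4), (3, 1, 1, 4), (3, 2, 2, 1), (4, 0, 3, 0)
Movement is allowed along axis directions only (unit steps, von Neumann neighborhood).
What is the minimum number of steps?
8
(one shortest path: (1, 1, 1, 4) → (2, 1, 1, 4) → (2, 2, 1, 4) → (3, 2, 1, 4) → (3, 3, 1, 4) → (3, 4, 1, 4) → (3, 4, 1, 3) → (3, 4, 1, 2) → (3, 4, 1, 1))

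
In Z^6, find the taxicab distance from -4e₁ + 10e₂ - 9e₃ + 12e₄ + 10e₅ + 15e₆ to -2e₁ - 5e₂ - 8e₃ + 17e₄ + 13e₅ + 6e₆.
35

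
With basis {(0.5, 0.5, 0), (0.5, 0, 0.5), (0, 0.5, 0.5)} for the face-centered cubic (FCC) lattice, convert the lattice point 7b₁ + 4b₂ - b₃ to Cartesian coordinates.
(5.5, 3, 1.5)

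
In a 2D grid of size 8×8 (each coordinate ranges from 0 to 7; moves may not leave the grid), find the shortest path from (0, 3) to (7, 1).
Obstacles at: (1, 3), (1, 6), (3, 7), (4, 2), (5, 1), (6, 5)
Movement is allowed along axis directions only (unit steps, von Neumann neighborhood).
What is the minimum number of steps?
11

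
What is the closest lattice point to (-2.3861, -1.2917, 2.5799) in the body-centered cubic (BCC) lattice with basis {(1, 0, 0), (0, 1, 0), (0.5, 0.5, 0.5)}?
(-2.5, -1.5, 2.5)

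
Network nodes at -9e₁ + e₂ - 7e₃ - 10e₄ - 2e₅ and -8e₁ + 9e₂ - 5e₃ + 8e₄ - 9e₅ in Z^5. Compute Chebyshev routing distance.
18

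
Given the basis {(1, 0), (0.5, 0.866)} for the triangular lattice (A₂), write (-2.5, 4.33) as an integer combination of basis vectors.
-5b₁ + 5b₂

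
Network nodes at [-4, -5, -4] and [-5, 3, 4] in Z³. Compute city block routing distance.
17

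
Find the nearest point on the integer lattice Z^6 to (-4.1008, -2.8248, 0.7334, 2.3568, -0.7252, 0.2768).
(-4, -3, 1, 2, -1, 0)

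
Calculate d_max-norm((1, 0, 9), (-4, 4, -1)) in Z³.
10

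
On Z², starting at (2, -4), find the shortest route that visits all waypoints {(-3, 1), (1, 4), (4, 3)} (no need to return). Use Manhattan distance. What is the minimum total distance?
20
(one optimal route: (2, -4) → (4, 3) → (1, 4) → (-3, 1))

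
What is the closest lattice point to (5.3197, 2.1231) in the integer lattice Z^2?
(5, 2)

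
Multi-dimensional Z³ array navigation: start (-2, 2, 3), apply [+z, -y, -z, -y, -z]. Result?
(-2, 0, 2)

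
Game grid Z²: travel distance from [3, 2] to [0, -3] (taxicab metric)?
8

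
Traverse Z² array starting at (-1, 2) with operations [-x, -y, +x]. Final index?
(-1, 1)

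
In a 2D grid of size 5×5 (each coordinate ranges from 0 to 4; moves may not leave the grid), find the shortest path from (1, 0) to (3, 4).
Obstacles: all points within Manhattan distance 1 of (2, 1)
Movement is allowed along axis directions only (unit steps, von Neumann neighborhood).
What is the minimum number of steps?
8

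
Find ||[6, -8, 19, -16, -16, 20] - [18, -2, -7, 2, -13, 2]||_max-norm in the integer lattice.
26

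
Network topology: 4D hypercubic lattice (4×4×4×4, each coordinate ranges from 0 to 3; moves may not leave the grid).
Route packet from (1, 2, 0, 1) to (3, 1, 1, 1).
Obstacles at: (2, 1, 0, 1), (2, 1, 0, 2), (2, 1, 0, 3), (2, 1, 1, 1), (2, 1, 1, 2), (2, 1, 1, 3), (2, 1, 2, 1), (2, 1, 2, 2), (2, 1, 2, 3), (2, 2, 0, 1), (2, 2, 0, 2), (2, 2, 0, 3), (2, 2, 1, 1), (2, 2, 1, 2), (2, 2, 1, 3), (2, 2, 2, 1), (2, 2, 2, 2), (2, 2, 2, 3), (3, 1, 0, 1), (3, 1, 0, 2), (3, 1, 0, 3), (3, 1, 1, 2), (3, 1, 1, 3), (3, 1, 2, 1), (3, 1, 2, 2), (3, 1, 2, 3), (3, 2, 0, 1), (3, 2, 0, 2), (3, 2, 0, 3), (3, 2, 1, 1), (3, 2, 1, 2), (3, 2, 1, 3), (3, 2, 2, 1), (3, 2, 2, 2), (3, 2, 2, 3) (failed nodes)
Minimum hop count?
6
(one shortest path: (1, 2, 0, 1) → (1, 1, 0, 1) → (1, 0, 0, 1) → (2, 0, 0, 1) → (3, 0, 0, 1) → (3, 0, 1, 1) → (3, 1, 1, 1))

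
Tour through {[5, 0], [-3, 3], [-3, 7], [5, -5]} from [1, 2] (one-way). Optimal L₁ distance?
29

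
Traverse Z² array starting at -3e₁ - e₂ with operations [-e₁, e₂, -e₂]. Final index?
(-4, -1)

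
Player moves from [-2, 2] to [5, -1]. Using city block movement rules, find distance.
10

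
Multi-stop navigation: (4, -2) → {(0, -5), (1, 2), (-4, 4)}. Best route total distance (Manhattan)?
22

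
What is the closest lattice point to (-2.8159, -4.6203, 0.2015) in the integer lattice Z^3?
(-3, -5, 0)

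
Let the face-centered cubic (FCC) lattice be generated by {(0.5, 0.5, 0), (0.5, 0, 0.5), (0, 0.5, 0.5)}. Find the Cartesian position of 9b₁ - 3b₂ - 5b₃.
(3, 2, -4)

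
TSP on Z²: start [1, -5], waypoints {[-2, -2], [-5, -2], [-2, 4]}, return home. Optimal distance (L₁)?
30
(one optimal route: (1, -5) → (-2, -2) → (-5, -2) → (-2, 4) → (1, -5))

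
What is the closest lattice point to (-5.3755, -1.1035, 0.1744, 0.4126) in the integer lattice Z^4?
(-5, -1, 0, 0)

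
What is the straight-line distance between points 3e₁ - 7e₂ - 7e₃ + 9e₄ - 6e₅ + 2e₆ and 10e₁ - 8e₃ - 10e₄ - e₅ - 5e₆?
23.1084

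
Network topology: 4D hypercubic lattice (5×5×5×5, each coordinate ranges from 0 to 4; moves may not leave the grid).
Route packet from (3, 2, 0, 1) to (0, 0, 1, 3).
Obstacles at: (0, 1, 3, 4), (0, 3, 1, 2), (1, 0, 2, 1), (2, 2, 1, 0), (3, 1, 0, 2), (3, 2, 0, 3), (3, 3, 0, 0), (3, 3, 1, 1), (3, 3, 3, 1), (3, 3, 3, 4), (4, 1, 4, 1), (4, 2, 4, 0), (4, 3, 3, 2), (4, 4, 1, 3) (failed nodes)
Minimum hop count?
8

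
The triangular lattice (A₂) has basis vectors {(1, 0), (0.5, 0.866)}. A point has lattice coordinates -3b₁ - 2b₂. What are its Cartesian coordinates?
(-4, -1.732)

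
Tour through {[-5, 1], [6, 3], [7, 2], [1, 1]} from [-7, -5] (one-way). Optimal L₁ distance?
23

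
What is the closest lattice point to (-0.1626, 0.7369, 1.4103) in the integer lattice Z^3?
(0, 1, 1)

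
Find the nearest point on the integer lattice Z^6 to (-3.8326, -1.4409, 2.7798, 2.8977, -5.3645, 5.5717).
(-4, -1, 3, 3, -5, 6)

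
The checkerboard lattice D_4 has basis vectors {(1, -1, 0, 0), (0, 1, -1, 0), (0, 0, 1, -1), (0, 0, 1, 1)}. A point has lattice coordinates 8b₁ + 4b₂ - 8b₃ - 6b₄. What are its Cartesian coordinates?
(8, -4, -18, 2)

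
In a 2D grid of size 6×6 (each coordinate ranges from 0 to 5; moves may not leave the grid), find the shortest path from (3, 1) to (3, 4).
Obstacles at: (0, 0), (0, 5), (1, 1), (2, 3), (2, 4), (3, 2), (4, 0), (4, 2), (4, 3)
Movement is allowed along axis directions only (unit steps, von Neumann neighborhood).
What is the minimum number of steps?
7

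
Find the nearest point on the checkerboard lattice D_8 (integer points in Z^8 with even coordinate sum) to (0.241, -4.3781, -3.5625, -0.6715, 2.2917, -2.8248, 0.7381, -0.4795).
(0, -4, -4, -1, 2, -3, 1, -1)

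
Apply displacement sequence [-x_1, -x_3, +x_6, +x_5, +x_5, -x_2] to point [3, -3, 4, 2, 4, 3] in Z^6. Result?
(2, -4, 3, 2, 6, 4)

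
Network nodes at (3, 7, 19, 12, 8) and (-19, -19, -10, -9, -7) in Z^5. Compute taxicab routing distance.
113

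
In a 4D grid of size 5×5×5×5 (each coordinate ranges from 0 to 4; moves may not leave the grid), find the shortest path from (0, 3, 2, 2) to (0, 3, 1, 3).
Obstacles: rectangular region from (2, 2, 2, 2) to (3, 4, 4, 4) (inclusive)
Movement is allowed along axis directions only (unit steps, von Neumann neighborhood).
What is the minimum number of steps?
2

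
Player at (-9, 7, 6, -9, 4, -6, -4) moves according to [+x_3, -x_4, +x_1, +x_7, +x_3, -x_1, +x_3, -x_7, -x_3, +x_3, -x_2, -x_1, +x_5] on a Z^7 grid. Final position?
(-10, 6, 9, -10, 5, -6, -4)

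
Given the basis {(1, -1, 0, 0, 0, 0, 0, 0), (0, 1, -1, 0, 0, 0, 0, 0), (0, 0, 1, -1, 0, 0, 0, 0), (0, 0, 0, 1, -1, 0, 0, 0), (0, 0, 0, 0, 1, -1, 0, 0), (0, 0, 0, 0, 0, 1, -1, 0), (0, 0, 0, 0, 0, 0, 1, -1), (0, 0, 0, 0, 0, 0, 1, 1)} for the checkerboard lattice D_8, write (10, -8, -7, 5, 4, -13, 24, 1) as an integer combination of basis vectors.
10b₁ + 2b₂ - 5b₃ + 4b₅ - 9b₆ + 7b₇ + 8b₈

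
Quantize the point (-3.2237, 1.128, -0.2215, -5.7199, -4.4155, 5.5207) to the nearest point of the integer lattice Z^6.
(-3, 1, 0, -6, -4, 6)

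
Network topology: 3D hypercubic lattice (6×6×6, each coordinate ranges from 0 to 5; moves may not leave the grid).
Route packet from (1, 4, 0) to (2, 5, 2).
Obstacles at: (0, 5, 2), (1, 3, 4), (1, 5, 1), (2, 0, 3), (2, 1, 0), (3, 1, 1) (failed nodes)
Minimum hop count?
4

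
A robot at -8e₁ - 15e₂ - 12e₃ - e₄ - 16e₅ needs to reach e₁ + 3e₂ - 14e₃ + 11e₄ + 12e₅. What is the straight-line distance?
36.565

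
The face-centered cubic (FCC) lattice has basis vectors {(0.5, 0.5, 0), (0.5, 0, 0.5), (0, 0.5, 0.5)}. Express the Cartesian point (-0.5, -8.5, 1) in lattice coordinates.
-10b₁ + 9b₂ - 7b₃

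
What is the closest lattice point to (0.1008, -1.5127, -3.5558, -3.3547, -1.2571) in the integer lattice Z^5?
(0, -2, -4, -3, -1)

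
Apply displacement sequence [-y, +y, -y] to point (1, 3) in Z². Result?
(1, 2)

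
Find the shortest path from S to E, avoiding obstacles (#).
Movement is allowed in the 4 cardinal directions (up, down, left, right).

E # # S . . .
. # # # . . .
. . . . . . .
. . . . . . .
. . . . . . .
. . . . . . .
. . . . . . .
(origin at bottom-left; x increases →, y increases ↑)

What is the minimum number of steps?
9
(one shortest path: (3, 6) → (4, 6) → (4, 5) → (4, 4) → (3, 4) → (2, 4) → (1, 4) → (0, 4) → (0, 5) → (0, 6))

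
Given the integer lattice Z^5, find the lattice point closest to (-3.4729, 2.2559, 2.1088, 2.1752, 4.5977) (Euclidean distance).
(-3, 2, 2, 2, 5)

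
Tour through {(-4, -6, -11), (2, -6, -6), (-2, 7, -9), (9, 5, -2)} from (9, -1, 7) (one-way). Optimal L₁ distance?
63
(one optimal route: (9, -1, 7) → (9, 5, -2) → (-2, 7, -9) → (-4, -6, -11) → (2, -6, -6))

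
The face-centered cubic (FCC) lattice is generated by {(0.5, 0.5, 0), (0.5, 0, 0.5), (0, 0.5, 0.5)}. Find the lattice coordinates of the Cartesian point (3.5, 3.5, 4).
3b₁ + 4b₂ + 4b₃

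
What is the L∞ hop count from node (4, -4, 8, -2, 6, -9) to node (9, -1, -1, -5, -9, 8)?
17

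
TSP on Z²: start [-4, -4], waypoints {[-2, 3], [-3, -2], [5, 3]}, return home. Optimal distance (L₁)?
32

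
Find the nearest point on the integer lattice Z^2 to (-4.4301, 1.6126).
(-4, 2)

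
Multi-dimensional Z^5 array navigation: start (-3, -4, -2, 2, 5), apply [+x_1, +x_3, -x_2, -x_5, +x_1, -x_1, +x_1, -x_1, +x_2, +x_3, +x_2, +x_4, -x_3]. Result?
(-2, -3, -1, 3, 4)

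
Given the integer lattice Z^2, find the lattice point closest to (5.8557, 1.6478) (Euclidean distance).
(6, 2)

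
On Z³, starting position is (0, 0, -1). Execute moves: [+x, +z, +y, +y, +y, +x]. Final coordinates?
(2, 3, 0)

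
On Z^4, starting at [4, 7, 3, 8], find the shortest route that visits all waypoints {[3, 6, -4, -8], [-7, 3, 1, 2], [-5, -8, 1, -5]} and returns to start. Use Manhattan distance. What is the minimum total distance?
98
(one optimal route: (4, 7, 3, 8) → (3, 6, -4, -8) → (-5, -8, 1, -5) → (-7, 3, 1, 2) → (4, 7, 3, 8))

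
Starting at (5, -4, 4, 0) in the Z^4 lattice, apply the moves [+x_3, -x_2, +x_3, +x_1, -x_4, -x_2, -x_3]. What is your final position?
(6, -6, 5, -1)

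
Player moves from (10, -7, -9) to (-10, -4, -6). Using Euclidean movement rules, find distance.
20.445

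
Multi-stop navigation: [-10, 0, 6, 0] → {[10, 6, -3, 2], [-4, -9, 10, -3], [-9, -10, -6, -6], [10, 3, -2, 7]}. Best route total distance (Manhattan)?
102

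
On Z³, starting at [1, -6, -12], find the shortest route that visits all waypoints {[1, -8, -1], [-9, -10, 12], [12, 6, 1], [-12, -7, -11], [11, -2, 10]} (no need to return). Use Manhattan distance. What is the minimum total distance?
112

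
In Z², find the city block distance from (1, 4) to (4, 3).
4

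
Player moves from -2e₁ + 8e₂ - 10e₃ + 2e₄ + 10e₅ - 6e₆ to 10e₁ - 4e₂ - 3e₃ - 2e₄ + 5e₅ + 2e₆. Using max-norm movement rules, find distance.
12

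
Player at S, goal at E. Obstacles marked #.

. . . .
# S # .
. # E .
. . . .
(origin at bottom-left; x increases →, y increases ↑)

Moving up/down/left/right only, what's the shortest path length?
6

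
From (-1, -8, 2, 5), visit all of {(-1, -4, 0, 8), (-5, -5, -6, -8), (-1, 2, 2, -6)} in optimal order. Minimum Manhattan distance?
52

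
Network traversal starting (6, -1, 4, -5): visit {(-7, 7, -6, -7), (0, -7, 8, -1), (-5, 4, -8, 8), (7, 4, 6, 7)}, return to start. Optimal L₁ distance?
130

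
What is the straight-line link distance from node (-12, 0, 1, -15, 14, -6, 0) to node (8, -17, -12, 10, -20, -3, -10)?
52.4214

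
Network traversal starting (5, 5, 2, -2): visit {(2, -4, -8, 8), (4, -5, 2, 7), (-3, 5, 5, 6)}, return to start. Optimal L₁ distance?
82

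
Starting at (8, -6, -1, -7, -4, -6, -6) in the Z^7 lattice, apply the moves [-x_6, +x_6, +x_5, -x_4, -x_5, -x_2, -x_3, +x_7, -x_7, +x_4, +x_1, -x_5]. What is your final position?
(9, -7, -2, -7, -5, -6, -6)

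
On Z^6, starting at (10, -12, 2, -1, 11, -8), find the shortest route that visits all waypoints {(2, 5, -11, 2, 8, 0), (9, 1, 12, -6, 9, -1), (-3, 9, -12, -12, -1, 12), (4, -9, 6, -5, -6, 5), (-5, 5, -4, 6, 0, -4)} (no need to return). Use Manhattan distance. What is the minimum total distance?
213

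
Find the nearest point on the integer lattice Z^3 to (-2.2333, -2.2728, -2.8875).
(-2, -2, -3)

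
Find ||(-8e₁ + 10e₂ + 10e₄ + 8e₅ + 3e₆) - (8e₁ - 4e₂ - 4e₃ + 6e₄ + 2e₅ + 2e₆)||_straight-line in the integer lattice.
22.8254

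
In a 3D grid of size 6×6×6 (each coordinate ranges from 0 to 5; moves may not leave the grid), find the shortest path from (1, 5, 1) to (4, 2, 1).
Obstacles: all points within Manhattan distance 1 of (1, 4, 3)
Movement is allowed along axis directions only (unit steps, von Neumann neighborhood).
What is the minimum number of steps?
6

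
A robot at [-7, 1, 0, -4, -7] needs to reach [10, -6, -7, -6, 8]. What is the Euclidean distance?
24.8193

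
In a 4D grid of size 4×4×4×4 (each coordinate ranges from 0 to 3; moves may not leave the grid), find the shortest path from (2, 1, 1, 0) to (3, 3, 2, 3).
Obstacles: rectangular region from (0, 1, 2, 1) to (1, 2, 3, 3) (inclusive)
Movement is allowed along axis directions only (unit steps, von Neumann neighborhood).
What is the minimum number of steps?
7
(one shortest path: (2, 1, 1, 0) → (3, 1, 1, 0) → (3, 2, 1, 0) → (3, 3, 1, 0) → (3, 3, 2, 0) → (3, 3, 2, 1) → (3, 3, 2, 2) → (3, 3, 2, 3))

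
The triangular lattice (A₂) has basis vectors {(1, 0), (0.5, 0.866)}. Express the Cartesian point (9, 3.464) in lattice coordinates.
7b₁ + 4b₂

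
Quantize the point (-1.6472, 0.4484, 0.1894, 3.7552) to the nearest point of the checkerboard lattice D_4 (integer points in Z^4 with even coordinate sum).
(-2, 0, 0, 4)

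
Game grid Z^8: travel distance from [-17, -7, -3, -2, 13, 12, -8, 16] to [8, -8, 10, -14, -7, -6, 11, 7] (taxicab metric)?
117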